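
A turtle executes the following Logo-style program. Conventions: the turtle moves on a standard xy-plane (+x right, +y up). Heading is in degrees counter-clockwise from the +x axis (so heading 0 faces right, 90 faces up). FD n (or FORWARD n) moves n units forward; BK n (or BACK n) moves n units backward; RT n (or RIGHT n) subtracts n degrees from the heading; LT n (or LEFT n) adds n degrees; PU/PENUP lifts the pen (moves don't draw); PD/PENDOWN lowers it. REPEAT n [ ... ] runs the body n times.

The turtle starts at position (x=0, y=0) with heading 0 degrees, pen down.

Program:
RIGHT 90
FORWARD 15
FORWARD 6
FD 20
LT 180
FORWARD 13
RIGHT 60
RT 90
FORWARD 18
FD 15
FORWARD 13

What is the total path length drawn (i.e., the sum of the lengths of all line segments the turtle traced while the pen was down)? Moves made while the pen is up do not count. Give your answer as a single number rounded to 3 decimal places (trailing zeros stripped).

Answer: 100

Derivation:
Executing turtle program step by step:
Start: pos=(0,0), heading=0, pen down
RT 90: heading 0 -> 270
FD 15: (0,0) -> (0,-15) [heading=270, draw]
FD 6: (0,-15) -> (0,-21) [heading=270, draw]
FD 20: (0,-21) -> (0,-41) [heading=270, draw]
LT 180: heading 270 -> 90
FD 13: (0,-41) -> (0,-28) [heading=90, draw]
RT 60: heading 90 -> 30
RT 90: heading 30 -> 300
FD 18: (0,-28) -> (9,-43.588) [heading=300, draw]
FD 15: (9,-43.588) -> (16.5,-56.579) [heading=300, draw]
FD 13: (16.5,-56.579) -> (23,-67.837) [heading=300, draw]
Final: pos=(23,-67.837), heading=300, 7 segment(s) drawn

Segment lengths:
  seg 1: (0,0) -> (0,-15), length = 15
  seg 2: (0,-15) -> (0,-21), length = 6
  seg 3: (0,-21) -> (0,-41), length = 20
  seg 4: (0,-41) -> (0,-28), length = 13
  seg 5: (0,-28) -> (9,-43.588), length = 18
  seg 6: (9,-43.588) -> (16.5,-56.579), length = 15
  seg 7: (16.5,-56.579) -> (23,-67.837), length = 13
Total = 100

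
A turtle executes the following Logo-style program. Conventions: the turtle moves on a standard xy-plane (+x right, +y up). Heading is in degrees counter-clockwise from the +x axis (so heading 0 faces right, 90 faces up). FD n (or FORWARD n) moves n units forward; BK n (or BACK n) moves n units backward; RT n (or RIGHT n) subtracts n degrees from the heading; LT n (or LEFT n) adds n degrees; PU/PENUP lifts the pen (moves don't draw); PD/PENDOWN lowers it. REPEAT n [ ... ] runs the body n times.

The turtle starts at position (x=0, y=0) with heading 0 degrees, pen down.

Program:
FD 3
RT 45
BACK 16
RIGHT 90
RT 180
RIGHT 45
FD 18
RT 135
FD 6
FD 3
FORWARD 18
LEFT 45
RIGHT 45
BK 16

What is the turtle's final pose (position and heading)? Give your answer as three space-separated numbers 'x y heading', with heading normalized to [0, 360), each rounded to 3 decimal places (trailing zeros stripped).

Executing turtle program step by step:
Start: pos=(0,0), heading=0, pen down
FD 3: (0,0) -> (3,0) [heading=0, draw]
RT 45: heading 0 -> 315
BK 16: (3,0) -> (-8.314,11.314) [heading=315, draw]
RT 90: heading 315 -> 225
RT 180: heading 225 -> 45
RT 45: heading 45 -> 0
FD 18: (-8.314,11.314) -> (9.686,11.314) [heading=0, draw]
RT 135: heading 0 -> 225
FD 6: (9.686,11.314) -> (5.444,7.071) [heading=225, draw]
FD 3: (5.444,7.071) -> (3.322,4.95) [heading=225, draw]
FD 18: (3.322,4.95) -> (-9.406,-7.778) [heading=225, draw]
LT 45: heading 225 -> 270
RT 45: heading 270 -> 225
BK 16: (-9.406,-7.778) -> (1.908,3.536) [heading=225, draw]
Final: pos=(1.908,3.536), heading=225, 7 segment(s) drawn

Answer: 1.908 3.536 225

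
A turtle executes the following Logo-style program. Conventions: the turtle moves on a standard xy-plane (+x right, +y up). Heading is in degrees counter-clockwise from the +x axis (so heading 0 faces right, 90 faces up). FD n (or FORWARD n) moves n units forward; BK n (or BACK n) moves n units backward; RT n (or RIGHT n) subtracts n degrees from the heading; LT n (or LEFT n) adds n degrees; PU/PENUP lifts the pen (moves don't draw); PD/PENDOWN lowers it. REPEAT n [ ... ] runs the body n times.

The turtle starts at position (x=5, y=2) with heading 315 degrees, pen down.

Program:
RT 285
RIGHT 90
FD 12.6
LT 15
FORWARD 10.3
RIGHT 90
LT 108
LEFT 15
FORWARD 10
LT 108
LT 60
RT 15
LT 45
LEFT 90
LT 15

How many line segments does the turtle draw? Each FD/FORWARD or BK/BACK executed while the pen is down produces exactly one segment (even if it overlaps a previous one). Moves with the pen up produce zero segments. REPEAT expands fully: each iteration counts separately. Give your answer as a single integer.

Executing turtle program step by step:
Start: pos=(5,2), heading=315, pen down
RT 285: heading 315 -> 30
RT 90: heading 30 -> 300
FD 12.6: (5,2) -> (11.3,-8.912) [heading=300, draw]
LT 15: heading 300 -> 315
FD 10.3: (11.3,-8.912) -> (18.583,-16.195) [heading=315, draw]
RT 90: heading 315 -> 225
LT 108: heading 225 -> 333
LT 15: heading 333 -> 348
FD 10: (18.583,-16.195) -> (28.365,-18.274) [heading=348, draw]
LT 108: heading 348 -> 96
LT 60: heading 96 -> 156
RT 15: heading 156 -> 141
LT 45: heading 141 -> 186
LT 90: heading 186 -> 276
LT 15: heading 276 -> 291
Final: pos=(28.365,-18.274), heading=291, 3 segment(s) drawn
Segments drawn: 3

Answer: 3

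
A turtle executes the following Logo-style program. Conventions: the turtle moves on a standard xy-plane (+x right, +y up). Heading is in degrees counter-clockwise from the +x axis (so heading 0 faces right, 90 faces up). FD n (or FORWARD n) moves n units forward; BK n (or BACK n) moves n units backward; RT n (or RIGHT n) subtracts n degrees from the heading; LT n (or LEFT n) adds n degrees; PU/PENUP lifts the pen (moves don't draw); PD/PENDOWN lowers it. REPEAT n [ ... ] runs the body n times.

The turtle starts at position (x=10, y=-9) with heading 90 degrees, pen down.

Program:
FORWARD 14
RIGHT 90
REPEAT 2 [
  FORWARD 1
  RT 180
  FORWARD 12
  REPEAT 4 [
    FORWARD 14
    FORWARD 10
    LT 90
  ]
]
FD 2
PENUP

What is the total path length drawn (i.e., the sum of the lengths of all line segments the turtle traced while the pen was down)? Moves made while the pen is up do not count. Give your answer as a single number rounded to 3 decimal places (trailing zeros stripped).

Executing turtle program step by step:
Start: pos=(10,-9), heading=90, pen down
FD 14: (10,-9) -> (10,5) [heading=90, draw]
RT 90: heading 90 -> 0
REPEAT 2 [
  -- iteration 1/2 --
  FD 1: (10,5) -> (11,5) [heading=0, draw]
  RT 180: heading 0 -> 180
  FD 12: (11,5) -> (-1,5) [heading=180, draw]
  REPEAT 4 [
    -- iteration 1/4 --
    FD 14: (-1,5) -> (-15,5) [heading=180, draw]
    FD 10: (-15,5) -> (-25,5) [heading=180, draw]
    LT 90: heading 180 -> 270
    -- iteration 2/4 --
    FD 14: (-25,5) -> (-25,-9) [heading=270, draw]
    FD 10: (-25,-9) -> (-25,-19) [heading=270, draw]
    LT 90: heading 270 -> 0
    -- iteration 3/4 --
    FD 14: (-25,-19) -> (-11,-19) [heading=0, draw]
    FD 10: (-11,-19) -> (-1,-19) [heading=0, draw]
    LT 90: heading 0 -> 90
    -- iteration 4/4 --
    FD 14: (-1,-19) -> (-1,-5) [heading=90, draw]
    FD 10: (-1,-5) -> (-1,5) [heading=90, draw]
    LT 90: heading 90 -> 180
  ]
  -- iteration 2/2 --
  FD 1: (-1,5) -> (-2,5) [heading=180, draw]
  RT 180: heading 180 -> 0
  FD 12: (-2,5) -> (10,5) [heading=0, draw]
  REPEAT 4 [
    -- iteration 1/4 --
    FD 14: (10,5) -> (24,5) [heading=0, draw]
    FD 10: (24,5) -> (34,5) [heading=0, draw]
    LT 90: heading 0 -> 90
    -- iteration 2/4 --
    FD 14: (34,5) -> (34,19) [heading=90, draw]
    FD 10: (34,19) -> (34,29) [heading=90, draw]
    LT 90: heading 90 -> 180
    -- iteration 3/4 --
    FD 14: (34,29) -> (20,29) [heading=180, draw]
    FD 10: (20,29) -> (10,29) [heading=180, draw]
    LT 90: heading 180 -> 270
    -- iteration 4/4 --
    FD 14: (10,29) -> (10,15) [heading=270, draw]
    FD 10: (10,15) -> (10,5) [heading=270, draw]
    LT 90: heading 270 -> 0
  ]
]
FD 2: (10,5) -> (12,5) [heading=0, draw]
PU: pen up
Final: pos=(12,5), heading=0, 22 segment(s) drawn

Segment lengths:
  seg 1: (10,-9) -> (10,5), length = 14
  seg 2: (10,5) -> (11,5), length = 1
  seg 3: (11,5) -> (-1,5), length = 12
  seg 4: (-1,5) -> (-15,5), length = 14
  seg 5: (-15,5) -> (-25,5), length = 10
  seg 6: (-25,5) -> (-25,-9), length = 14
  seg 7: (-25,-9) -> (-25,-19), length = 10
  seg 8: (-25,-19) -> (-11,-19), length = 14
  seg 9: (-11,-19) -> (-1,-19), length = 10
  seg 10: (-1,-19) -> (-1,-5), length = 14
  seg 11: (-1,-5) -> (-1,5), length = 10
  seg 12: (-1,5) -> (-2,5), length = 1
  seg 13: (-2,5) -> (10,5), length = 12
  seg 14: (10,5) -> (24,5), length = 14
  seg 15: (24,5) -> (34,5), length = 10
  seg 16: (34,5) -> (34,19), length = 14
  seg 17: (34,19) -> (34,29), length = 10
  seg 18: (34,29) -> (20,29), length = 14
  seg 19: (20,29) -> (10,29), length = 10
  seg 20: (10,29) -> (10,15), length = 14
  seg 21: (10,15) -> (10,5), length = 10
  seg 22: (10,5) -> (12,5), length = 2
Total = 234

Answer: 234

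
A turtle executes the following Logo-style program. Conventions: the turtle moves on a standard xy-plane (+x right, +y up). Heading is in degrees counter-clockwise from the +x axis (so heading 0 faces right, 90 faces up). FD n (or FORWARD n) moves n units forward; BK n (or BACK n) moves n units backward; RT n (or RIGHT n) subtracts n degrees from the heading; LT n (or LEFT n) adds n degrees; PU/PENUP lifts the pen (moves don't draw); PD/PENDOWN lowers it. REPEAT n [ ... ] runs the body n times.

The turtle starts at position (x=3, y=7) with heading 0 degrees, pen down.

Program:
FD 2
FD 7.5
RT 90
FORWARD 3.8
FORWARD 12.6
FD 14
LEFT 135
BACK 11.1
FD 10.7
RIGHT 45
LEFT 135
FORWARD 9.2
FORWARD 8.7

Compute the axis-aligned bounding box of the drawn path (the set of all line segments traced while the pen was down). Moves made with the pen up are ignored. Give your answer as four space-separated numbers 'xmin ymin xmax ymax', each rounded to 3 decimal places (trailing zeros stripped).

Executing turtle program step by step:
Start: pos=(3,7), heading=0, pen down
FD 2: (3,7) -> (5,7) [heading=0, draw]
FD 7.5: (5,7) -> (12.5,7) [heading=0, draw]
RT 90: heading 0 -> 270
FD 3.8: (12.5,7) -> (12.5,3.2) [heading=270, draw]
FD 12.6: (12.5,3.2) -> (12.5,-9.4) [heading=270, draw]
FD 14: (12.5,-9.4) -> (12.5,-23.4) [heading=270, draw]
LT 135: heading 270 -> 45
BK 11.1: (12.5,-23.4) -> (4.651,-31.249) [heading=45, draw]
FD 10.7: (4.651,-31.249) -> (12.217,-23.683) [heading=45, draw]
RT 45: heading 45 -> 0
LT 135: heading 0 -> 135
FD 9.2: (12.217,-23.683) -> (5.712,-17.177) [heading=135, draw]
FD 8.7: (5.712,-17.177) -> (-0.44,-11.026) [heading=135, draw]
Final: pos=(-0.44,-11.026), heading=135, 9 segment(s) drawn

Segment endpoints: x in {-0.44, 3, 4.651, 5, 5.712, 12.217, 12.5}, y in {-31.249, -23.683, -23.4, -17.177, -11.026, -9.4, 3.2, 7}
xmin=-0.44, ymin=-31.249, xmax=12.5, ymax=7

Answer: -0.44 -31.249 12.5 7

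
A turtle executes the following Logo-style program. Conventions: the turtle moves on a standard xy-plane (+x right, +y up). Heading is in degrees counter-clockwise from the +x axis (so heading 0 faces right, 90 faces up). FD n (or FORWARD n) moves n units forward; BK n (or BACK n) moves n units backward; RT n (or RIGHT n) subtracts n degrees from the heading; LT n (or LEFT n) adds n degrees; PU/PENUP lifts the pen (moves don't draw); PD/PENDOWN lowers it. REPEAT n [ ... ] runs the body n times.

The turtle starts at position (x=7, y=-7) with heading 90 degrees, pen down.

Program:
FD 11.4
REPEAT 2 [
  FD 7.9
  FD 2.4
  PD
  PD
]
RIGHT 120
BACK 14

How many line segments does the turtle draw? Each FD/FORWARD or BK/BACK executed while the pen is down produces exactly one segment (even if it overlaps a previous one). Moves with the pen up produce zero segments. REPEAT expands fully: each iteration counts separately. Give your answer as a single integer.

Executing turtle program step by step:
Start: pos=(7,-7), heading=90, pen down
FD 11.4: (7,-7) -> (7,4.4) [heading=90, draw]
REPEAT 2 [
  -- iteration 1/2 --
  FD 7.9: (7,4.4) -> (7,12.3) [heading=90, draw]
  FD 2.4: (7,12.3) -> (7,14.7) [heading=90, draw]
  PD: pen down
  PD: pen down
  -- iteration 2/2 --
  FD 7.9: (7,14.7) -> (7,22.6) [heading=90, draw]
  FD 2.4: (7,22.6) -> (7,25) [heading=90, draw]
  PD: pen down
  PD: pen down
]
RT 120: heading 90 -> 330
BK 14: (7,25) -> (-5.124,32) [heading=330, draw]
Final: pos=(-5.124,32), heading=330, 6 segment(s) drawn
Segments drawn: 6

Answer: 6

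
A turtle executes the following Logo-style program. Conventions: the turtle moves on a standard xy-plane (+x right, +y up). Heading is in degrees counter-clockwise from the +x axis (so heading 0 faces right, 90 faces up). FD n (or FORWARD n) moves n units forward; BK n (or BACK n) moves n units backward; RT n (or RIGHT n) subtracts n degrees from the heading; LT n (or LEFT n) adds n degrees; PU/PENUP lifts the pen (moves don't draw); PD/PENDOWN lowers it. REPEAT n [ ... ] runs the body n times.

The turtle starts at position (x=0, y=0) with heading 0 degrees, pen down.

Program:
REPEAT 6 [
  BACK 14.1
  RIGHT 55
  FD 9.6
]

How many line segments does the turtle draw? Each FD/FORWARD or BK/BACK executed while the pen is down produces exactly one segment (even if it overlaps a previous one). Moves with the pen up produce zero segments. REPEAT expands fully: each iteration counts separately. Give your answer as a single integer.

Executing turtle program step by step:
Start: pos=(0,0), heading=0, pen down
REPEAT 6 [
  -- iteration 1/6 --
  BK 14.1: (0,0) -> (-14.1,0) [heading=0, draw]
  RT 55: heading 0 -> 305
  FD 9.6: (-14.1,0) -> (-8.594,-7.864) [heading=305, draw]
  -- iteration 2/6 --
  BK 14.1: (-8.594,-7.864) -> (-16.681,3.686) [heading=305, draw]
  RT 55: heading 305 -> 250
  FD 9.6: (-16.681,3.686) -> (-19.964,-5.335) [heading=250, draw]
  -- iteration 3/6 --
  BK 14.1: (-19.964,-5.335) -> (-15.142,7.915) [heading=250, draw]
  RT 55: heading 250 -> 195
  FD 9.6: (-15.142,7.915) -> (-24.415,5.43) [heading=195, draw]
  -- iteration 4/6 --
  BK 14.1: (-24.415,5.43) -> (-10.795,9.079) [heading=195, draw]
  RT 55: heading 195 -> 140
  FD 9.6: (-10.795,9.079) -> (-18.149,15.25) [heading=140, draw]
  -- iteration 5/6 --
  BK 14.1: (-18.149,15.25) -> (-7.348,6.187) [heading=140, draw]
  RT 55: heading 140 -> 85
  FD 9.6: (-7.348,6.187) -> (-6.511,15.75) [heading=85, draw]
  -- iteration 6/6 --
  BK 14.1: (-6.511,15.75) -> (-7.74,1.704) [heading=85, draw]
  RT 55: heading 85 -> 30
  FD 9.6: (-7.74,1.704) -> (0.574,6.504) [heading=30, draw]
]
Final: pos=(0.574,6.504), heading=30, 12 segment(s) drawn
Segments drawn: 12

Answer: 12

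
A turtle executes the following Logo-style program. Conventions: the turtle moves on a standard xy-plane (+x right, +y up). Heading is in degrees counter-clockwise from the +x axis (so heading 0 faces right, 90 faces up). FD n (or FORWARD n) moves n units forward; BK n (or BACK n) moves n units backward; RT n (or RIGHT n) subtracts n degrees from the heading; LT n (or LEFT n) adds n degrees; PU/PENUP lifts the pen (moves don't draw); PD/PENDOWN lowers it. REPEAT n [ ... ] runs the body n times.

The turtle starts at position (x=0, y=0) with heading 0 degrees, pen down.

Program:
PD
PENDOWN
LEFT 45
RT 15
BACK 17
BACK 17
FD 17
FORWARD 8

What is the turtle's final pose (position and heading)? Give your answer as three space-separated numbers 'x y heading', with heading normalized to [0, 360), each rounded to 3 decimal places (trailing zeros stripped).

Answer: -7.794 -4.5 30

Derivation:
Executing turtle program step by step:
Start: pos=(0,0), heading=0, pen down
PD: pen down
PD: pen down
LT 45: heading 0 -> 45
RT 15: heading 45 -> 30
BK 17: (0,0) -> (-14.722,-8.5) [heading=30, draw]
BK 17: (-14.722,-8.5) -> (-29.445,-17) [heading=30, draw]
FD 17: (-29.445,-17) -> (-14.722,-8.5) [heading=30, draw]
FD 8: (-14.722,-8.5) -> (-7.794,-4.5) [heading=30, draw]
Final: pos=(-7.794,-4.5), heading=30, 4 segment(s) drawn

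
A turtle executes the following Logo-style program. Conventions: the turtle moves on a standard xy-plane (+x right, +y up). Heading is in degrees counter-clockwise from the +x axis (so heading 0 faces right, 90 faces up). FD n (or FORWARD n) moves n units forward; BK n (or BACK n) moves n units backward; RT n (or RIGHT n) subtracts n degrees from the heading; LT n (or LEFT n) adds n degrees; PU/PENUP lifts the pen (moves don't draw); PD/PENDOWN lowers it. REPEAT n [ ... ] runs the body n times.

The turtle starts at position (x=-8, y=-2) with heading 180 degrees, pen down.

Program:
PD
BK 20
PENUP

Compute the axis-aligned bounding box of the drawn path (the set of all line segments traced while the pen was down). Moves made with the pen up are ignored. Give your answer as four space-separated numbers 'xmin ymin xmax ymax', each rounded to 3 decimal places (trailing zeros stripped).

Executing turtle program step by step:
Start: pos=(-8,-2), heading=180, pen down
PD: pen down
BK 20: (-8,-2) -> (12,-2) [heading=180, draw]
PU: pen up
Final: pos=(12,-2), heading=180, 1 segment(s) drawn

Segment endpoints: x in {-8, 12}, y in {-2, -2}
xmin=-8, ymin=-2, xmax=12, ymax=-2

Answer: -8 -2 12 -2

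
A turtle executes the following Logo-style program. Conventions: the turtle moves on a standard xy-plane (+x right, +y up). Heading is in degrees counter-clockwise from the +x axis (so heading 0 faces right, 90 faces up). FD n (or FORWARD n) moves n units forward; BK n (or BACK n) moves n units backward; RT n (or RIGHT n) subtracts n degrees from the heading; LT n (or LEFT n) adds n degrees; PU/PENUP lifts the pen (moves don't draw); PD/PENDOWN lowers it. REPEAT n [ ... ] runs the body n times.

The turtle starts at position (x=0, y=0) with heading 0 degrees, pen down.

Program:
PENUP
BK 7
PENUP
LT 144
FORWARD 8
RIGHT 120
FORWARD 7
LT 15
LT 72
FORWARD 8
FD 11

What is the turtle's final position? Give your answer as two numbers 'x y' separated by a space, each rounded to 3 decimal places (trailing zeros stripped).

Answer: -13.886 25.287

Derivation:
Executing turtle program step by step:
Start: pos=(0,0), heading=0, pen down
PU: pen up
BK 7: (0,0) -> (-7,0) [heading=0, move]
PU: pen up
LT 144: heading 0 -> 144
FD 8: (-7,0) -> (-13.472,4.702) [heading=144, move]
RT 120: heading 144 -> 24
FD 7: (-13.472,4.702) -> (-7.077,7.549) [heading=24, move]
LT 15: heading 24 -> 39
LT 72: heading 39 -> 111
FD 8: (-7.077,7.549) -> (-9.944,15.018) [heading=111, move]
FD 11: (-9.944,15.018) -> (-13.886,25.287) [heading=111, move]
Final: pos=(-13.886,25.287), heading=111, 0 segment(s) drawn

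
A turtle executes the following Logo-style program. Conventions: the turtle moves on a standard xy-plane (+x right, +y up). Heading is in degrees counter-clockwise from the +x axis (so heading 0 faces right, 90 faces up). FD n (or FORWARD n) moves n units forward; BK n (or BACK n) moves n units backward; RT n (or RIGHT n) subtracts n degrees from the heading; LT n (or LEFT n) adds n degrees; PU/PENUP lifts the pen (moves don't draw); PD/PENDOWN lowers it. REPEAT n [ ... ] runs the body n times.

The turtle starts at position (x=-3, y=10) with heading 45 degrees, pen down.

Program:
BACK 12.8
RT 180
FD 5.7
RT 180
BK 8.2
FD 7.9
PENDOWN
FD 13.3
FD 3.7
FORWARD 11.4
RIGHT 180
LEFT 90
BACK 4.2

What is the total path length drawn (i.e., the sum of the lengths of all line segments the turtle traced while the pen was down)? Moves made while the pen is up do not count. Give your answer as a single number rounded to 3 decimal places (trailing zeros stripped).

Executing turtle program step by step:
Start: pos=(-3,10), heading=45, pen down
BK 12.8: (-3,10) -> (-12.051,0.949) [heading=45, draw]
RT 180: heading 45 -> 225
FD 5.7: (-12.051,0.949) -> (-16.081,-3.081) [heading=225, draw]
RT 180: heading 225 -> 45
BK 8.2: (-16.081,-3.081) -> (-21.88,-8.88) [heading=45, draw]
FD 7.9: (-21.88,-8.88) -> (-16.294,-3.294) [heading=45, draw]
PD: pen down
FD 13.3: (-16.294,-3.294) -> (-6.889,6.111) [heading=45, draw]
FD 3.7: (-6.889,6.111) -> (-4.273,8.727) [heading=45, draw]
FD 11.4: (-4.273,8.727) -> (3.788,16.788) [heading=45, draw]
RT 180: heading 45 -> 225
LT 90: heading 225 -> 315
BK 4.2: (3.788,16.788) -> (0.818,19.758) [heading=315, draw]
Final: pos=(0.818,19.758), heading=315, 8 segment(s) drawn

Segment lengths:
  seg 1: (-3,10) -> (-12.051,0.949), length = 12.8
  seg 2: (-12.051,0.949) -> (-16.081,-3.081), length = 5.7
  seg 3: (-16.081,-3.081) -> (-21.88,-8.88), length = 8.2
  seg 4: (-21.88,-8.88) -> (-16.294,-3.294), length = 7.9
  seg 5: (-16.294,-3.294) -> (-6.889,6.111), length = 13.3
  seg 6: (-6.889,6.111) -> (-4.273,8.727), length = 3.7
  seg 7: (-4.273,8.727) -> (3.788,16.788), length = 11.4
  seg 8: (3.788,16.788) -> (0.818,19.758), length = 4.2
Total = 67.2

Answer: 67.2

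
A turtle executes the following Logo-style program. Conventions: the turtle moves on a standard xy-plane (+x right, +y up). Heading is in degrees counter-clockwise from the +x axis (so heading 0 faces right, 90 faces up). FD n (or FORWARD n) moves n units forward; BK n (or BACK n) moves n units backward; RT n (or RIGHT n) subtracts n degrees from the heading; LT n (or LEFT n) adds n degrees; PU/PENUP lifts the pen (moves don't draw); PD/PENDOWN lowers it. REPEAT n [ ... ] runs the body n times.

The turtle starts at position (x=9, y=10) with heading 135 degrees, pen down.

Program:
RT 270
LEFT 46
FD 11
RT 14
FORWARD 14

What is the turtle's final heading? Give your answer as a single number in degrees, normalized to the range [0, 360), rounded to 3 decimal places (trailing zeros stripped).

Answer: 257

Derivation:
Executing turtle program step by step:
Start: pos=(9,10), heading=135, pen down
RT 270: heading 135 -> 225
LT 46: heading 225 -> 271
FD 11: (9,10) -> (9.192,-0.998) [heading=271, draw]
RT 14: heading 271 -> 257
FD 14: (9.192,-0.998) -> (6.043,-14.64) [heading=257, draw]
Final: pos=(6.043,-14.64), heading=257, 2 segment(s) drawn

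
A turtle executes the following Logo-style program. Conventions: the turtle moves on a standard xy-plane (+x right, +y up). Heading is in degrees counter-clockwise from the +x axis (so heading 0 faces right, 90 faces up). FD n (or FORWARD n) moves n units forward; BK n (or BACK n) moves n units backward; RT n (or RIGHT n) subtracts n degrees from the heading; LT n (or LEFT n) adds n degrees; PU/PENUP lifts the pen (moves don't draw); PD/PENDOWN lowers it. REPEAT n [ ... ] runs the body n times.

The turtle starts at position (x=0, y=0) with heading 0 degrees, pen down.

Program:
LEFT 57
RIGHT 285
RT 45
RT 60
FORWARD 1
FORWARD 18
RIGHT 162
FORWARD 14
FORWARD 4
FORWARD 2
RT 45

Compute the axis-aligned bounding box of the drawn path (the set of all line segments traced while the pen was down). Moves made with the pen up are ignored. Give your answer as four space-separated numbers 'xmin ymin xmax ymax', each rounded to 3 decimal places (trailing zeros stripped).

Executing turtle program step by step:
Start: pos=(0,0), heading=0, pen down
LT 57: heading 0 -> 57
RT 285: heading 57 -> 132
RT 45: heading 132 -> 87
RT 60: heading 87 -> 27
FD 1: (0,0) -> (0.891,0.454) [heading=27, draw]
FD 18: (0.891,0.454) -> (16.929,8.626) [heading=27, draw]
RT 162: heading 27 -> 225
FD 14: (16.929,8.626) -> (7.03,-1.274) [heading=225, draw]
FD 4: (7.03,-1.274) -> (4.201,-4.102) [heading=225, draw]
FD 2: (4.201,-4.102) -> (2.787,-5.516) [heading=225, draw]
RT 45: heading 225 -> 180
Final: pos=(2.787,-5.516), heading=180, 5 segment(s) drawn

Segment endpoints: x in {0, 0.891, 2.787, 4.201, 7.03, 16.929}, y in {-5.516, -4.102, -1.274, 0, 0.454, 8.626}
xmin=0, ymin=-5.516, xmax=16.929, ymax=8.626

Answer: 0 -5.516 16.929 8.626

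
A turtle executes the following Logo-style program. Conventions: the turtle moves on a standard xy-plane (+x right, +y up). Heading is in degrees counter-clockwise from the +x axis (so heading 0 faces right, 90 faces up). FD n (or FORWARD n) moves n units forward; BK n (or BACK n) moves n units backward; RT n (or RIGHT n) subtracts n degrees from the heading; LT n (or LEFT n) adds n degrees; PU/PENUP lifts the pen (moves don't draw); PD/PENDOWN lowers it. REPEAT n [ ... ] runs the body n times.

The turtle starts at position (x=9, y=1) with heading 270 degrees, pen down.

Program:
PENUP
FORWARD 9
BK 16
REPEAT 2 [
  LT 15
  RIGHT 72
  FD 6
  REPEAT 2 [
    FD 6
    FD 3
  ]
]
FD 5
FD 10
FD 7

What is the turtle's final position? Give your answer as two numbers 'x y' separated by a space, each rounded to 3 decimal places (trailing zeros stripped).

Answer: -53.151 13.639

Derivation:
Executing turtle program step by step:
Start: pos=(9,1), heading=270, pen down
PU: pen up
FD 9: (9,1) -> (9,-8) [heading=270, move]
BK 16: (9,-8) -> (9,8) [heading=270, move]
REPEAT 2 [
  -- iteration 1/2 --
  LT 15: heading 270 -> 285
  RT 72: heading 285 -> 213
  FD 6: (9,8) -> (3.968,4.732) [heading=213, move]
  REPEAT 2 [
    -- iteration 1/2 --
    FD 6: (3.968,4.732) -> (-1.064,1.464) [heading=213, move]
    FD 3: (-1.064,1.464) -> (-3.58,-0.17) [heading=213, move]
    -- iteration 2/2 --
    FD 6: (-3.58,-0.17) -> (-8.612,-3.437) [heading=213, move]
    FD 3: (-8.612,-3.437) -> (-11.128,-5.071) [heading=213, move]
  ]
  -- iteration 2/2 --
  LT 15: heading 213 -> 228
  RT 72: heading 228 -> 156
  FD 6: (-11.128,-5.071) -> (-16.609,-2.631) [heading=156, move]
  REPEAT 2 [
    -- iteration 1/2 --
    FD 6: (-16.609,-2.631) -> (-22.091,-0.19) [heading=156, move]
    FD 3: (-22.091,-0.19) -> (-24.831,1.03) [heading=156, move]
    -- iteration 2/2 --
    FD 6: (-24.831,1.03) -> (-30.313,3.47) [heading=156, move]
    FD 3: (-30.313,3.47) -> (-33.053,4.69) [heading=156, move]
  ]
]
FD 5: (-33.053,4.69) -> (-37.621,6.724) [heading=156, move]
FD 10: (-37.621,6.724) -> (-46.756,10.791) [heading=156, move]
FD 7: (-46.756,10.791) -> (-53.151,13.639) [heading=156, move]
Final: pos=(-53.151,13.639), heading=156, 0 segment(s) drawn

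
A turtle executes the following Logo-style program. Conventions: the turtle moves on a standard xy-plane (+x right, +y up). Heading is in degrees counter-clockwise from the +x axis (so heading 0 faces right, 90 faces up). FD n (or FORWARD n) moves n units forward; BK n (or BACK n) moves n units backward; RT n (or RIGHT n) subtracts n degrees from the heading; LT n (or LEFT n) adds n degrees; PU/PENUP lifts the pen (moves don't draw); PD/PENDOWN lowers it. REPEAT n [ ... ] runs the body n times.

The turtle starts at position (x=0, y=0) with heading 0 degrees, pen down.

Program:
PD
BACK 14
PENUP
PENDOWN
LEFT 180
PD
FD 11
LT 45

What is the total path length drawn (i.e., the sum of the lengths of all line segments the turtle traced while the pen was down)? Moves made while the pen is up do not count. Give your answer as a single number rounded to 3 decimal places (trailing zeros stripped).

Answer: 25

Derivation:
Executing turtle program step by step:
Start: pos=(0,0), heading=0, pen down
PD: pen down
BK 14: (0,0) -> (-14,0) [heading=0, draw]
PU: pen up
PD: pen down
LT 180: heading 0 -> 180
PD: pen down
FD 11: (-14,0) -> (-25,0) [heading=180, draw]
LT 45: heading 180 -> 225
Final: pos=(-25,0), heading=225, 2 segment(s) drawn

Segment lengths:
  seg 1: (0,0) -> (-14,0), length = 14
  seg 2: (-14,0) -> (-25,0), length = 11
Total = 25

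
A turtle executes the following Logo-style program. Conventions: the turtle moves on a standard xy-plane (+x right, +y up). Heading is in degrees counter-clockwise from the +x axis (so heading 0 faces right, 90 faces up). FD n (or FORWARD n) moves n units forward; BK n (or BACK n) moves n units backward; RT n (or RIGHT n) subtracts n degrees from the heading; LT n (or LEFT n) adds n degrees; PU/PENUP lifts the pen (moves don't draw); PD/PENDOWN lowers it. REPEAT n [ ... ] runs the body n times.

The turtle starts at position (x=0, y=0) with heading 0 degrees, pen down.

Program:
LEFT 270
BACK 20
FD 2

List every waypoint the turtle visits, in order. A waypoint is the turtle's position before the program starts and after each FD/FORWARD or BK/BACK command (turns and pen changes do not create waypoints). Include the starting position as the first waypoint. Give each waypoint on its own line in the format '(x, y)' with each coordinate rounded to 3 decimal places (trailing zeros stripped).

Executing turtle program step by step:
Start: pos=(0,0), heading=0, pen down
LT 270: heading 0 -> 270
BK 20: (0,0) -> (0,20) [heading=270, draw]
FD 2: (0,20) -> (0,18) [heading=270, draw]
Final: pos=(0,18), heading=270, 2 segment(s) drawn
Waypoints (3 total):
(0, 0)
(0, 20)
(0, 18)

Answer: (0, 0)
(0, 20)
(0, 18)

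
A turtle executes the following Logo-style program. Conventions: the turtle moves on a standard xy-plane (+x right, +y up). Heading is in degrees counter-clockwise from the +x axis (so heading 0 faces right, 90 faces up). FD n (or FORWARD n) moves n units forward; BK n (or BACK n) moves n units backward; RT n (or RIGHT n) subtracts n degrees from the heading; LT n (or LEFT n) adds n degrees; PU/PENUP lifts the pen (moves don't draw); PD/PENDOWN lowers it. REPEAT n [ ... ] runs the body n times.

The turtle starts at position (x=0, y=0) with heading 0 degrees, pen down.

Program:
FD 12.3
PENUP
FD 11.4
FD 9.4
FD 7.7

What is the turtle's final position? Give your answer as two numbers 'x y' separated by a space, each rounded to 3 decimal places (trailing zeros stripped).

Answer: 40.8 0

Derivation:
Executing turtle program step by step:
Start: pos=(0,0), heading=0, pen down
FD 12.3: (0,0) -> (12.3,0) [heading=0, draw]
PU: pen up
FD 11.4: (12.3,0) -> (23.7,0) [heading=0, move]
FD 9.4: (23.7,0) -> (33.1,0) [heading=0, move]
FD 7.7: (33.1,0) -> (40.8,0) [heading=0, move]
Final: pos=(40.8,0), heading=0, 1 segment(s) drawn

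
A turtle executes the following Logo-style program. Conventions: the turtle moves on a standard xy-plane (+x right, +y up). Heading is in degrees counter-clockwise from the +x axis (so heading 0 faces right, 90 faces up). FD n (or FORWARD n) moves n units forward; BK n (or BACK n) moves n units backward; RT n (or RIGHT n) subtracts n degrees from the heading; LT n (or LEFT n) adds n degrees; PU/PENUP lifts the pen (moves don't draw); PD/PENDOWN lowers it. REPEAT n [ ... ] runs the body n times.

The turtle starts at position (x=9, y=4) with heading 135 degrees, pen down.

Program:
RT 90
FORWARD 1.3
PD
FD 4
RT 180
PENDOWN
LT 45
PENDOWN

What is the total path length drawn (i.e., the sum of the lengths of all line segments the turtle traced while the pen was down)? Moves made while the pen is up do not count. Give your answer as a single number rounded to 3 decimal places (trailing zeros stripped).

Executing turtle program step by step:
Start: pos=(9,4), heading=135, pen down
RT 90: heading 135 -> 45
FD 1.3: (9,4) -> (9.919,4.919) [heading=45, draw]
PD: pen down
FD 4: (9.919,4.919) -> (12.748,7.748) [heading=45, draw]
RT 180: heading 45 -> 225
PD: pen down
LT 45: heading 225 -> 270
PD: pen down
Final: pos=(12.748,7.748), heading=270, 2 segment(s) drawn

Segment lengths:
  seg 1: (9,4) -> (9.919,4.919), length = 1.3
  seg 2: (9.919,4.919) -> (12.748,7.748), length = 4
Total = 5.3

Answer: 5.3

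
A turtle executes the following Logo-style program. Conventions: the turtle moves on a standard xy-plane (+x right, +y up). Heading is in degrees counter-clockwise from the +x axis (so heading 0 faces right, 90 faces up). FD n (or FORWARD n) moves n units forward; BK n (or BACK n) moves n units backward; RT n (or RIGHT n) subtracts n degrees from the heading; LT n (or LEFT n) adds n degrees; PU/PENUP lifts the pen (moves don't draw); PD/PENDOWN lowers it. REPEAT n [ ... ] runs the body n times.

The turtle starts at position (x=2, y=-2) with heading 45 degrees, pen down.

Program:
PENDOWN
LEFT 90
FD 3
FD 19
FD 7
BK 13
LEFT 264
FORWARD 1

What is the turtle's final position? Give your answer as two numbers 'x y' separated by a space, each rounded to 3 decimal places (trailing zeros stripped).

Answer: -8.537 9.943

Derivation:
Executing turtle program step by step:
Start: pos=(2,-2), heading=45, pen down
PD: pen down
LT 90: heading 45 -> 135
FD 3: (2,-2) -> (-0.121,0.121) [heading=135, draw]
FD 19: (-0.121,0.121) -> (-13.556,13.556) [heading=135, draw]
FD 7: (-13.556,13.556) -> (-18.506,18.506) [heading=135, draw]
BK 13: (-18.506,18.506) -> (-9.314,9.314) [heading=135, draw]
LT 264: heading 135 -> 39
FD 1: (-9.314,9.314) -> (-8.537,9.943) [heading=39, draw]
Final: pos=(-8.537,9.943), heading=39, 5 segment(s) drawn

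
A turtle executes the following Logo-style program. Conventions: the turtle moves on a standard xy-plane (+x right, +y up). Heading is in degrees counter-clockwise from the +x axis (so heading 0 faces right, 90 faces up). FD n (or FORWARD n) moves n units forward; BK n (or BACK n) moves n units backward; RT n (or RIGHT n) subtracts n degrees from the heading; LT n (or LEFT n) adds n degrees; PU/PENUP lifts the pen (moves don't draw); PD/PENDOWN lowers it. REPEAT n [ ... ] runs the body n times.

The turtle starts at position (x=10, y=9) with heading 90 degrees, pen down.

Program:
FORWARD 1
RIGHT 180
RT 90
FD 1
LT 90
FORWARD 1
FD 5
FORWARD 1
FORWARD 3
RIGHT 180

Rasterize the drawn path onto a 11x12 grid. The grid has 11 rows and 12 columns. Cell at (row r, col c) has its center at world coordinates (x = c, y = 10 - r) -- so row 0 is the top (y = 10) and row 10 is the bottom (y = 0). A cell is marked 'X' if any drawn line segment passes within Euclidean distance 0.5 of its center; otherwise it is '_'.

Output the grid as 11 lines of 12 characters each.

Answer: _________XX_
_________XX_
_________X__
_________X__
_________X__
_________X__
_________X__
_________X__
_________X__
_________X__
_________X__

Derivation:
Segment 0: (10,9) -> (10,10)
Segment 1: (10,10) -> (9,10)
Segment 2: (9,10) -> (9,9)
Segment 3: (9,9) -> (9,4)
Segment 4: (9,4) -> (9,3)
Segment 5: (9,3) -> (9,0)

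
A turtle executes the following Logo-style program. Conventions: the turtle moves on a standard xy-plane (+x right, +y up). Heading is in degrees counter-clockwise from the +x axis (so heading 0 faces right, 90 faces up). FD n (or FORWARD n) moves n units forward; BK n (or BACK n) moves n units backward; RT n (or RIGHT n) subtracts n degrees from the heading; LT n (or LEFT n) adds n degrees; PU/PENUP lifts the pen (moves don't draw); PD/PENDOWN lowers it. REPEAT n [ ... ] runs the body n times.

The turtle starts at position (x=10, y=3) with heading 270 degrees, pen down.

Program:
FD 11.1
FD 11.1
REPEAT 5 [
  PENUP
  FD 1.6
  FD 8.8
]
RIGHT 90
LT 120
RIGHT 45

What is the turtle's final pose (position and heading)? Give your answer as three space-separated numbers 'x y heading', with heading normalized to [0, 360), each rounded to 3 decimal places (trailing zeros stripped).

Answer: 10 -71.2 255

Derivation:
Executing turtle program step by step:
Start: pos=(10,3), heading=270, pen down
FD 11.1: (10,3) -> (10,-8.1) [heading=270, draw]
FD 11.1: (10,-8.1) -> (10,-19.2) [heading=270, draw]
REPEAT 5 [
  -- iteration 1/5 --
  PU: pen up
  FD 1.6: (10,-19.2) -> (10,-20.8) [heading=270, move]
  FD 8.8: (10,-20.8) -> (10,-29.6) [heading=270, move]
  -- iteration 2/5 --
  PU: pen up
  FD 1.6: (10,-29.6) -> (10,-31.2) [heading=270, move]
  FD 8.8: (10,-31.2) -> (10,-40) [heading=270, move]
  -- iteration 3/5 --
  PU: pen up
  FD 1.6: (10,-40) -> (10,-41.6) [heading=270, move]
  FD 8.8: (10,-41.6) -> (10,-50.4) [heading=270, move]
  -- iteration 4/5 --
  PU: pen up
  FD 1.6: (10,-50.4) -> (10,-52) [heading=270, move]
  FD 8.8: (10,-52) -> (10,-60.8) [heading=270, move]
  -- iteration 5/5 --
  PU: pen up
  FD 1.6: (10,-60.8) -> (10,-62.4) [heading=270, move]
  FD 8.8: (10,-62.4) -> (10,-71.2) [heading=270, move]
]
RT 90: heading 270 -> 180
LT 120: heading 180 -> 300
RT 45: heading 300 -> 255
Final: pos=(10,-71.2), heading=255, 2 segment(s) drawn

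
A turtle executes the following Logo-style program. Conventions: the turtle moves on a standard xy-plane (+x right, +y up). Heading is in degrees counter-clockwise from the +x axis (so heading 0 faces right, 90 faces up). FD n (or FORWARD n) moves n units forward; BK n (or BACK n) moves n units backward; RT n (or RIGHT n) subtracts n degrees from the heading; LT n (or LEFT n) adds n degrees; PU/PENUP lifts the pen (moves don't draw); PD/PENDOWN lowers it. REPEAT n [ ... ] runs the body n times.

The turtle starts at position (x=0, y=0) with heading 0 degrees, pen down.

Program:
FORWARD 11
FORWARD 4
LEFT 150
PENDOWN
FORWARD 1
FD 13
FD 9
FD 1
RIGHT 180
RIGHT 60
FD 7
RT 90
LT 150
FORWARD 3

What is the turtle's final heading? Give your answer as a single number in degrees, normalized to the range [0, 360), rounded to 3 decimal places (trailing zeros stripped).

Executing turtle program step by step:
Start: pos=(0,0), heading=0, pen down
FD 11: (0,0) -> (11,0) [heading=0, draw]
FD 4: (11,0) -> (15,0) [heading=0, draw]
LT 150: heading 0 -> 150
PD: pen down
FD 1: (15,0) -> (14.134,0.5) [heading=150, draw]
FD 13: (14.134,0.5) -> (2.876,7) [heading=150, draw]
FD 9: (2.876,7) -> (-4.919,11.5) [heading=150, draw]
FD 1: (-4.919,11.5) -> (-5.785,12) [heading=150, draw]
RT 180: heading 150 -> 330
RT 60: heading 330 -> 270
FD 7: (-5.785,12) -> (-5.785,5) [heading=270, draw]
RT 90: heading 270 -> 180
LT 150: heading 180 -> 330
FD 3: (-5.785,5) -> (-3.187,3.5) [heading=330, draw]
Final: pos=(-3.187,3.5), heading=330, 8 segment(s) drawn

Answer: 330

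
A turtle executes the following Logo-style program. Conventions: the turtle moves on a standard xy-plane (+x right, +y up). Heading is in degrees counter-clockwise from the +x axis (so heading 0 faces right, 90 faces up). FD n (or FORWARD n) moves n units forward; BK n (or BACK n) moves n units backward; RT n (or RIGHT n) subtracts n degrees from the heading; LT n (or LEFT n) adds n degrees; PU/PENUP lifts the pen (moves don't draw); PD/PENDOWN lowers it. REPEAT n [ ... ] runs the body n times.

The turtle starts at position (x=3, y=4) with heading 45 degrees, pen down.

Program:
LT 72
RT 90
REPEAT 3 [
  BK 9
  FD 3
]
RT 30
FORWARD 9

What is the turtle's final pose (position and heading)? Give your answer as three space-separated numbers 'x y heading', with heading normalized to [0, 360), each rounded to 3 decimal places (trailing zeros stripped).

Answer: -4.05 -4.643 357

Derivation:
Executing turtle program step by step:
Start: pos=(3,4), heading=45, pen down
LT 72: heading 45 -> 117
RT 90: heading 117 -> 27
REPEAT 3 [
  -- iteration 1/3 --
  BK 9: (3,4) -> (-5.019,-0.086) [heading=27, draw]
  FD 3: (-5.019,-0.086) -> (-2.346,1.276) [heading=27, draw]
  -- iteration 2/3 --
  BK 9: (-2.346,1.276) -> (-10.365,-2.81) [heading=27, draw]
  FD 3: (-10.365,-2.81) -> (-7.692,-1.448) [heading=27, draw]
  -- iteration 3/3 --
  BK 9: (-7.692,-1.448) -> (-15.711,-5.534) [heading=27, draw]
  FD 3: (-15.711,-5.534) -> (-13.038,-4.172) [heading=27, draw]
]
RT 30: heading 27 -> 357
FD 9: (-13.038,-4.172) -> (-4.05,-4.643) [heading=357, draw]
Final: pos=(-4.05,-4.643), heading=357, 7 segment(s) drawn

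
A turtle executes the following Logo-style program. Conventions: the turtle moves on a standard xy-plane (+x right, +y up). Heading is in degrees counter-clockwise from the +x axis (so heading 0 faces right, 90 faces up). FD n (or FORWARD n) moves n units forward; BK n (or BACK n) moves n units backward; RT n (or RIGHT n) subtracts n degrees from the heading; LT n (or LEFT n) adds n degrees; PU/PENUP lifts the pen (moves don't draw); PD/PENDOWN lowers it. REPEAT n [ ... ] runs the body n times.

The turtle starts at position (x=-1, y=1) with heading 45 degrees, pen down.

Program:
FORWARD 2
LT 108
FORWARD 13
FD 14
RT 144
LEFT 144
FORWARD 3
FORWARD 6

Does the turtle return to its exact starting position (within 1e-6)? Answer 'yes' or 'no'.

Executing turtle program step by step:
Start: pos=(-1,1), heading=45, pen down
FD 2: (-1,1) -> (0.414,2.414) [heading=45, draw]
LT 108: heading 45 -> 153
FD 13: (0.414,2.414) -> (-11.169,8.316) [heading=153, draw]
FD 14: (-11.169,8.316) -> (-23.643,14.672) [heading=153, draw]
RT 144: heading 153 -> 9
LT 144: heading 9 -> 153
FD 3: (-23.643,14.672) -> (-26.316,16.034) [heading=153, draw]
FD 6: (-26.316,16.034) -> (-31.662,18.758) [heading=153, draw]
Final: pos=(-31.662,18.758), heading=153, 5 segment(s) drawn

Start position: (-1, 1)
Final position: (-31.662, 18.758)
Distance = 35.433; >= 1e-6 -> NOT closed

Answer: no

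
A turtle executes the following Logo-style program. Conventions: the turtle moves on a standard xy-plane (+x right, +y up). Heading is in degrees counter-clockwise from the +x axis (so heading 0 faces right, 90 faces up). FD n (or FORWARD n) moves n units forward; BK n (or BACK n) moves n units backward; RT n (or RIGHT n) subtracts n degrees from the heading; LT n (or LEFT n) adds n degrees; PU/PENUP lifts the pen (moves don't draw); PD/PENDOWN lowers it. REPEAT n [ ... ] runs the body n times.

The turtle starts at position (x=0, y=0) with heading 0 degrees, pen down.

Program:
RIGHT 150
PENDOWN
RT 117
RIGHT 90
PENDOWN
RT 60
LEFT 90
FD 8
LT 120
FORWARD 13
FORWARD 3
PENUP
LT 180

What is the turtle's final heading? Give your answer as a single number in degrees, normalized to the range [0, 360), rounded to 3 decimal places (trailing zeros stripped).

Executing turtle program step by step:
Start: pos=(0,0), heading=0, pen down
RT 150: heading 0 -> 210
PD: pen down
RT 117: heading 210 -> 93
RT 90: heading 93 -> 3
PD: pen down
RT 60: heading 3 -> 303
LT 90: heading 303 -> 33
FD 8: (0,0) -> (6.709,4.357) [heading=33, draw]
LT 120: heading 33 -> 153
FD 13: (6.709,4.357) -> (-4.874,10.259) [heading=153, draw]
FD 3: (-4.874,10.259) -> (-7.547,11.621) [heading=153, draw]
PU: pen up
LT 180: heading 153 -> 333
Final: pos=(-7.547,11.621), heading=333, 3 segment(s) drawn

Answer: 333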